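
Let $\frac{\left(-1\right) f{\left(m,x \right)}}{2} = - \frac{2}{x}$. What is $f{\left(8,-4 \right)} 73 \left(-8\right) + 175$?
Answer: $759$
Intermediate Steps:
$f{\left(m,x \right)} = \frac{4}{x}$ ($f{\left(m,x \right)} = - 2 \left(- \frac{2}{x}\right) = \frac{4}{x}$)
$f{\left(8,-4 \right)} 73 \left(-8\right) + 175 = \frac{4}{-4} \cdot 73 \left(-8\right) + 175 = 4 \left(- \frac{1}{4}\right) \left(-584\right) + 175 = \left(-1\right) \left(-584\right) + 175 = 584 + 175 = 759$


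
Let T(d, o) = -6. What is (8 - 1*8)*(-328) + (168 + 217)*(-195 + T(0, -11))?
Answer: -77385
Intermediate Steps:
(8 - 1*8)*(-328) + (168 + 217)*(-195 + T(0, -11)) = (8 - 1*8)*(-328) + (168 + 217)*(-195 - 6) = (8 - 8)*(-328) + 385*(-201) = 0*(-328) - 77385 = 0 - 77385 = -77385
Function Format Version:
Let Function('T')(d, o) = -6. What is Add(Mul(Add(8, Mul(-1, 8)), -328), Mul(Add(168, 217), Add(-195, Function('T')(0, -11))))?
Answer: -77385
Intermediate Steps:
Add(Mul(Add(8, Mul(-1, 8)), -328), Mul(Add(168, 217), Add(-195, Function('T')(0, -11)))) = Add(Mul(Add(8, Mul(-1, 8)), -328), Mul(Add(168, 217), Add(-195, -6))) = Add(Mul(Add(8, -8), -328), Mul(385, -201)) = Add(Mul(0, -328), -77385) = Add(0, -77385) = -77385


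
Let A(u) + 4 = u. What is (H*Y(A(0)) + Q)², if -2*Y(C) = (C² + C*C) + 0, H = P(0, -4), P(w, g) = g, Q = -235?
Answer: 29241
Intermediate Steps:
A(u) = -4 + u
H = -4
Y(C) = -C² (Y(C) = -((C² + C*C) + 0)/2 = -((C² + C²) + 0)/2 = -(2*C² + 0)/2 = -C²)
(H*Y(A(0)) + Q)² = (-(-4)*(-4 + 0)² - 235)² = (-(-4)*(-4)² - 235)² = (-(-4)*16 - 235)² = (-4*(-16) - 235)² = (64 - 235)² = (-171)² = 29241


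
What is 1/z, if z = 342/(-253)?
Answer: -253/342 ≈ -0.73977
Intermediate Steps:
z = -342/253 (z = 342*(-1/253) = -342/253 ≈ -1.3518)
1/z = 1/(-342/253) = -253/342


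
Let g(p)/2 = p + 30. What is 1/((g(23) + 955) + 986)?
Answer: 1/2047 ≈ 0.00048852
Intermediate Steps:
g(p) = 60 + 2*p (g(p) = 2*(p + 30) = 2*(30 + p) = 60 + 2*p)
1/((g(23) + 955) + 986) = 1/(((60 + 2*23) + 955) + 986) = 1/(((60 + 46) + 955) + 986) = 1/((106 + 955) + 986) = 1/(1061 + 986) = 1/2047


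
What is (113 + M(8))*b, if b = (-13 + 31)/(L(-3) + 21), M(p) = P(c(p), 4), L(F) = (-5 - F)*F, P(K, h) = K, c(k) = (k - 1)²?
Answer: 108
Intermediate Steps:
c(k) = (-1 + k)²
L(F) = F*(-5 - F)
M(p) = (-1 + p)²
b = ⅔ (b = (-13 + 31)/(-1*(-3)*(5 - 3) + 21) = 18/(-1*(-3)*2 + 21) = 18/(6 + 21) = 18/27 = 18*(1/27) = ⅔ ≈ 0.66667)
(113 + M(8))*b = (113 + (-1 + 8)²)*(⅔) = (113 + 7²)*(⅔) = (113 + 49)*(⅔) = 162*(⅔) = 108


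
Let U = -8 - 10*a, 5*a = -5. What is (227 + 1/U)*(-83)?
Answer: -37765/2 ≈ -18883.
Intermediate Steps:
a = -1 (a = (⅕)*(-5) = -1)
U = 2 (U = -8 - 10*(-1) = -8 + 10 = 2)
(227 + 1/U)*(-83) = (227 + 1/2)*(-83) = (227 + ½)*(-83) = (455/2)*(-83) = -37765/2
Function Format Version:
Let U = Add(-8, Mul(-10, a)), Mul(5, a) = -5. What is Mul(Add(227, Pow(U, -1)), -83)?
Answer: Rational(-37765, 2) ≈ -18883.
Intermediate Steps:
a = -1 (a = Mul(Rational(1, 5), -5) = -1)
U = 2 (U = Add(-8, Mul(-10, -1)) = Add(-8, 10) = 2)
Mul(Add(227, Pow(U, -1)), -83) = Mul(Add(227, Pow(2, -1)), -83) = Mul(Add(227, Rational(1, 2)), -83) = Mul(Rational(455, 2), -83) = Rational(-37765, 2)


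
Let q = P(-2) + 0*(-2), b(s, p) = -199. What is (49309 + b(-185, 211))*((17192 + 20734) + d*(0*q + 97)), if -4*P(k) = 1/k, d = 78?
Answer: 2234112120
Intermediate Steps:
P(k) = -1/(4*k)
q = ⅛ (q = -¼/(-2) + 0*(-2) = -¼*(-½) + 0 = ⅛ + 0 = ⅛ ≈ 0.12500)
(49309 + b(-185, 211))*((17192 + 20734) + d*(0*q + 97)) = (49309 - 199)*((17192 + 20734) + 78*(0*(⅛) + 97)) = 49110*(37926 + 78*(0 + 97)) = 49110*(37926 + 78*97) = 49110*(37926 + 7566) = 49110*45492 = 2234112120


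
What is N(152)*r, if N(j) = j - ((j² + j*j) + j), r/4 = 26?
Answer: -4805632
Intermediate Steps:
r = 104 (r = 4*26 = 104)
N(j) = -2*j² (N(j) = j - ((j² + j²) + j) = j - (2*j² + j) = j - (j + 2*j²) = j + (-j - 2*j²) = -2*j²)
N(152)*r = -2*152²*104 = -2*23104*104 = -46208*104 = -4805632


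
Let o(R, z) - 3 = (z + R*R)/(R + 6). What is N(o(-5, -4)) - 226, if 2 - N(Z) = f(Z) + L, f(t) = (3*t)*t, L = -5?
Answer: -1947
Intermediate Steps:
f(t) = 3*t²
o(R, z) = 3 + (z + R²)/(6 + R) (o(R, z) = 3 + (z + R*R)/(R + 6) = 3 + (z + R²)/(6 + R))
N(Z) = 7 - 3*Z² (N(Z) = 2 - (3*Z² - 5) = 2 - (-5 + 3*Z²) = 2 + (5 - 3*Z²) = 7 - 3*Z²)
N(o(-5, -4)) - 226 = (7 - 3*(18 - 4 + (-5)² + 3*(-5))²/(6 - 5)²) - 226 = (7 - 3*(18 - 4 + 25 - 15)²) - 226 = (7 - 3*(1*24)²) - 226 = (7 - 3*24²) - 226 = (7 - 3*576) - 226 = (7 - 1728) - 226 = -1721 - 226 = -1947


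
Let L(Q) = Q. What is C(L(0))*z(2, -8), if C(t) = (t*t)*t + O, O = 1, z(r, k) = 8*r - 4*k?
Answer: 48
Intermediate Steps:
z(r, k) = -4*k + 8*r
C(t) = 1 + t³ (C(t) = (t*t)*t + 1 = t²*t + 1 = t³ + 1 = 1 + t³)
C(L(0))*z(2, -8) = (1 + 0³)*(-4*(-8) + 8*2) = (1 + 0)*(32 + 16) = 1*48 = 48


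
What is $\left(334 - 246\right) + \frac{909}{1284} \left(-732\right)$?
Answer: $- \frac{46033}{107} \approx -430.21$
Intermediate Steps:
$\left(334 - 246\right) + \frac{909}{1284} \left(-732\right) = 88 + 909 \cdot \frac{1}{1284} \left(-732\right) = 88 + \frac{303}{428} \left(-732\right) = 88 - \frac{55449}{107} = - \frac{46033}{107}$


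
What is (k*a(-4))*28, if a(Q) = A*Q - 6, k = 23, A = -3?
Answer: 3864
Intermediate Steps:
a(Q) = -6 - 3*Q (a(Q) = -3*Q - 6 = -6 - 3*Q)
(k*a(-4))*28 = (23*(-6 - 3*(-4)))*28 = (23*(-6 + 12))*28 = (23*6)*28 = 138*28 = 3864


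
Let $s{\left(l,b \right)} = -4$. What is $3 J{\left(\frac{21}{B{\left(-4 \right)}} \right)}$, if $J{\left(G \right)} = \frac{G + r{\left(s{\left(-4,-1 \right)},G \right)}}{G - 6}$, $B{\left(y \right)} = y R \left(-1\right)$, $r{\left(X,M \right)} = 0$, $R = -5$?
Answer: $\frac{21}{47} \approx 0.44681$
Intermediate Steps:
$B{\left(y \right)} = 5 y$ ($B{\left(y \right)} = y \left(-5\right) \left(-1\right) = - 5 y \left(-1\right) = 5 y$)
$J{\left(G \right)} = \frac{G}{-6 + G}$ ($J{\left(G \right)} = \frac{G + 0}{G - 6} = \frac{G}{-6 + G}$)
$3 J{\left(\frac{21}{B{\left(-4 \right)}} \right)} = 3 \frac{21 \frac{1}{5 \left(-4\right)}}{-6 + \frac{21}{5 \left(-4\right)}} = 3 \frac{21 \frac{1}{-20}}{-6 + \frac{21}{-20}} = 3 \frac{21 \left(- \frac{1}{20}\right)}{-6 + 21 \left(- \frac{1}{20}\right)} = 3 \left(- \frac{21}{20 \left(-6 - \frac{21}{20}\right)}\right) = 3 \left(- \frac{21}{20 \left(- \frac{141}{20}\right)}\right) = 3 \left(\left(- \frac{21}{20}\right) \left(- \frac{20}{141}\right)\right) = 3 \cdot \frac{7}{47} = \frac{21}{47}$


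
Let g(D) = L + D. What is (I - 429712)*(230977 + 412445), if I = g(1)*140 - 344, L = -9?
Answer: -277428124272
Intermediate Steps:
g(D) = -9 + D
I = -1464 (I = (-9 + 1)*140 - 344 = -8*140 - 344 = -1120 - 344 = -1464)
(I - 429712)*(230977 + 412445) = (-1464 - 429712)*(230977 + 412445) = -431176*643422 = -277428124272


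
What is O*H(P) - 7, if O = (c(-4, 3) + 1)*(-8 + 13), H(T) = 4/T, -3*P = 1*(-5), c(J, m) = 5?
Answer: 65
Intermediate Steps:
P = 5/3 (P = -(-5)/3 = -⅓*(-5) = 5/3 ≈ 1.6667)
O = 30 (O = (5 + 1)*(-8 + 13) = 6*5 = 30)
O*H(P) - 7 = 30*(4/(5/3)) - 7 = 30*(4*(⅗)) - 7 = 30*(12/5) - 7 = 72 - 7 = 65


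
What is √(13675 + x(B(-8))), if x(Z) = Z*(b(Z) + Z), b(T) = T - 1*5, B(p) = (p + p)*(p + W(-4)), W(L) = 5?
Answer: √18043 ≈ 134.32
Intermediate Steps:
B(p) = 2*p*(5 + p) (B(p) = (p + p)*(p + 5) = (2*p)*(5 + p) = 2*p*(5 + p))
b(T) = -5 + T (b(T) = T - 5 = -5 + T)
x(Z) = Z*(-5 + 2*Z) (x(Z) = Z*((-5 + Z) + Z) = Z*(-5 + 2*Z))
√(13675 + x(B(-8))) = √(13675 + (2*(-8)*(5 - 8))*(-5 + 2*(2*(-8)*(5 - 8)))) = √(13675 + (2*(-8)*(-3))*(-5 + 2*(2*(-8)*(-3)))) = √(13675 + 48*(-5 + 2*48)) = √(13675 + 48*(-5 + 96)) = √(13675 + 48*91) = √(13675 + 4368) = √18043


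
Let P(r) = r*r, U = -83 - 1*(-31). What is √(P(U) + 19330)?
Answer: √22034 ≈ 148.44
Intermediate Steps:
U = -52 (U = -83 + 31 = -52)
P(r) = r²
√(P(U) + 19330) = √((-52)² + 19330) = √(2704 + 19330) = √22034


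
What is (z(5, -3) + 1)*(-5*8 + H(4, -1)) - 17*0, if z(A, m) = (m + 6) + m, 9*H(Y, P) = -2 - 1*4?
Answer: -122/3 ≈ -40.667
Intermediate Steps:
H(Y, P) = -⅔ (H(Y, P) = (-2 - 1*4)/9 = (-2 - 4)/9 = (⅑)*(-6) = -⅔)
z(A, m) = 6 + 2*m (z(A, m) = (6 + m) + m = 6 + 2*m)
(z(5, -3) + 1)*(-5*8 + H(4, -1)) - 17*0 = ((6 + 2*(-3)) + 1)*(-5*8 - ⅔) - 17*0 = ((6 - 6) + 1)*(-40 - ⅔) + 0 = (0 + 1)*(-122/3) + 0 = 1*(-122/3) + 0 = -122/3 + 0 = -122/3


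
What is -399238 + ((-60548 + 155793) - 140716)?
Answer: -444709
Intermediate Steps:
-399238 + ((-60548 + 155793) - 140716) = -399238 + (95245 - 140716) = -399238 - 45471 = -444709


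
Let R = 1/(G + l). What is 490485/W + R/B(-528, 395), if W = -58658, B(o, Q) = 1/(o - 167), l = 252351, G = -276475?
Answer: -5895846415/707532796 ≈ -8.3330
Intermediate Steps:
B(o, Q) = 1/(-167 + o)
R = -1/24124 (R = 1/(-276475 + 252351) = 1/(-24124) = -1/24124 ≈ -4.1452e-5)
490485/W + R/B(-528, 395) = 490485/(-58658) - 1/(24124*(1/(-167 - 528))) = 490485*(-1/58658) - 1/(24124*(1/(-695))) = -490485/58658 - 1/(24124*(-1/695)) = -490485/58658 - 1/24124*(-695) = -490485/58658 + 695/24124 = -5895846415/707532796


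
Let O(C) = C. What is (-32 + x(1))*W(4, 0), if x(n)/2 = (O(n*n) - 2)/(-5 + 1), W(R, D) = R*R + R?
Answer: -630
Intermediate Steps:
W(R, D) = R + R² (W(R, D) = R² + R = R + R²)
x(n) = 1 - n²/2 (x(n) = 2*((n*n - 2)/(-5 + 1)) = 2*((n² - 2)/(-4)) = 2*((-2 + n²)*(-¼)) = 2*(½ - n²/4) = 1 - n²/2)
(-32 + x(1))*W(4, 0) = (-32 + (1 - ½*1²))*(4*(1 + 4)) = (-32 + (1 - ½*1))*(4*5) = (-32 + (1 - ½))*20 = (-32 + ½)*20 = -63/2*20 = -630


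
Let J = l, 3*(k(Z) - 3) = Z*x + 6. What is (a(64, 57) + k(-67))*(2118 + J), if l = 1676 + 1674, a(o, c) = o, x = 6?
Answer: -355420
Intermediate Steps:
l = 3350
k(Z) = 5 + 2*Z (k(Z) = 3 + (Z*6 + 6)/3 = 3 + (6*Z + 6)/3 = 3 + (6 + 6*Z)/3 = 3 + (2 + 2*Z) = 5 + 2*Z)
J = 3350
(a(64, 57) + k(-67))*(2118 + J) = (64 + (5 + 2*(-67)))*(2118 + 3350) = (64 + (5 - 134))*5468 = (64 - 129)*5468 = -65*5468 = -355420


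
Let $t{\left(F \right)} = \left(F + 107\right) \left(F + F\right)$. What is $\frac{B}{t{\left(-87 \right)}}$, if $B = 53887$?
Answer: $- \frac{53887}{3480} \approx -15.485$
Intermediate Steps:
$t{\left(F \right)} = 2 F \left(107 + F\right)$ ($t{\left(F \right)} = \left(107 + F\right) 2 F = 2 F \left(107 + F\right)$)
$\frac{B}{t{\left(-87 \right)}} = \frac{53887}{2 \left(-87\right) \left(107 - 87\right)} = \frac{53887}{2 \left(-87\right) 20} = \frac{53887}{-3480} = 53887 \left(- \frac{1}{3480}\right) = - \frac{53887}{3480}$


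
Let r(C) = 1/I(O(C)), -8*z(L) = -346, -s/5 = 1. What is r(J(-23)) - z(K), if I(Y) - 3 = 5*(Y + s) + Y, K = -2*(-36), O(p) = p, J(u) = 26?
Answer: -11589/268 ≈ -43.243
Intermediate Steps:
s = -5 (s = -5*1 = -5)
K = 72
I(Y) = -22 + 6*Y (I(Y) = 3 + (5*(Y - 5) + Y) = 3 + (5*(-5 + Y) + Y) = 3 + ((-25 + 5*Y) + Y) = 3 + (-25 + 6*Y) = -22 + 6*Y)
z(L) = 173/4 (z(L) = -1/8*(-346) = 173/4)
r(C) = 1/(-22 + 6*C)
r(J(-23)) - z(K) = 1/(2*(-11 + 3*26)) - 1*173/4 = 1/(2*(-11 + 78)) - 173/4 = (1/2)/67 - 173/4 = (1/2)*(1/67) - 173/4 = 1/134 - 173/4 = -11589/268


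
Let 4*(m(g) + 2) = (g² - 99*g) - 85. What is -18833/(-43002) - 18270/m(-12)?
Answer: -148535813/2537118 ≈ -58.545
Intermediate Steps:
m(g) = -93/4 - 99*g/4 + g²/4 (m(g) = -2 + ((g² - 99*g) - 85)/4 = -2 + (-85 + g² - 99*g)/4 = -2 + (-85/4 - 99*g/4 + g²/4) = -93/4 - 99*g/4 + g²/4)
-18833/(-43002) - 18270/m(-12) = -18833/(-43002) - 18270/(-93/4 - 99/4*(-12) + (¼)*(-12)²) = -18833*(-1/43002) - 18270/(-93/4 + 297 + (¼)*144) = 18833/43002 - 18270/(-93/4 + 297 + 36) = 18833/43002 - 18270/1239/4 = 18833/43002 - 18270*4/1239 = 18833/43002 - 3480/59 = -148535813/2537118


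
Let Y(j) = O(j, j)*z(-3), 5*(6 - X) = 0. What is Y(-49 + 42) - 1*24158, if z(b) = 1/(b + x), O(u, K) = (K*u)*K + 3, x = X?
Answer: -72814/3 ≈ -24271.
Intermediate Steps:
X = 6 (X = 6 - 1/5*0 = 6 + 0 = 6)
x = 6
O(u, K) = 3 + u*K**2 (O(u, K) = u*K**2 + 3 = 3 + u*K**2)
z(b) = 1/(6 + b) (z(b) = 1/(b + 6) = 1/(6 + b))
Y(j) = 1 + j**3/3 (Y(j) = (3 + j*j**2)/(6 - 3) = (3 + j**3)/3 = (3 + j**3)*(1/3) = 1 + j**3/3)
Y(-49 + 42) - 1*24158 = (1 + (-49 + 42)**3/3) - 1*24158 = (1 + (1/3)*(-7)**3) - 24158 = (1 + (1/3)*(-343)) - 24158 = (1 - 343/3) - 24158 = -340/3 - 24158 = -72814/3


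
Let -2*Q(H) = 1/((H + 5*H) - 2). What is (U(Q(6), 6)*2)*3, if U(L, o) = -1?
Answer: -6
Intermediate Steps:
Q(H) = -1/(2*(-2 + 6*H)) (Q(H) = -1/(2*((H + 5*H) - 2)) = -1/(2*(6*H - 2)) = -1/(2*(-2 + 6*H)))
(U(Q(6), 6)*2)*3 = -1*2*3 = -2*3 = -6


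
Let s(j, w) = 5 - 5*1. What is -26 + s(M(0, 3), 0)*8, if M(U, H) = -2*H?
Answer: -26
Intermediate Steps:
s(j, w) = 0 (s(j, w) = 5 - 5 = 0)
-26 + s(M(0, 3), 0)*8 = -26 + 0*8 = -26 + 0 = -26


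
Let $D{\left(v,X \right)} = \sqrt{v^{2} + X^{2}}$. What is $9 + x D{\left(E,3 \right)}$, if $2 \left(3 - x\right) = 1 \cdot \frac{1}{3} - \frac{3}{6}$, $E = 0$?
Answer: $\frac{73}{4} \approx 18.25$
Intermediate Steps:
$D{\left(v,X \right)} = \sqrt{X^{2} + v^{2}}$
$x = \frac{37}{12}$ ($x = 3 - \frac{1 \cdot \frac{1}{3} - \frac{3}{6}}{2} = 3 - \frac{1 \cdot \frac{1}{3} - \frac{1}{2}}{2} = 3 - \frac{\frac{1}{3} - \frac{1}{2}}{2} = 3 - - \frac{1}{12} = 3 + \frac{1}{12} = \frac{37}{12} \approx 3.0833$)
$9 + x D{\left(E,3 \right)} = 9 + \frac{37 \sqrt{3^{2} + 0^{2}}}{12} = 9 + \frac{37 \sqrt{9 + 0}}{12} = 9 + \frac{37 \sqrt{9}}{12} = 9 + \frac{37}{12} \cdot 3 = 9 + \frac{37}{4} = \frac{73}{4}$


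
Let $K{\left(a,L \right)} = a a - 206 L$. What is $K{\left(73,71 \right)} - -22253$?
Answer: $12956$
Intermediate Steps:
$K{\left(a,L \right)} = a^{2} - 206 L$
$K{\left(73,71 \right)} - -22253 = \left(73^{2} - 14626\right) - -22253 = \left(5329 - 14626\right) + 22253 = -9297 + 22253 = 12956$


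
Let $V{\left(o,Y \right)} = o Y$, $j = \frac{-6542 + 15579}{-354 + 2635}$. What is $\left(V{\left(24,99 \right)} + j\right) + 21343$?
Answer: $\frac{54112076}{2281} \approx 23723.0$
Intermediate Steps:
$j = \frac{9037}{2281} \approx 3.9619$
$V{\left(o,Y \right)} = Y o$
$\left(V{\left(24,99 \right)} + j\right) + 21343 = \left(99 \cdot 24 + \frac{9037}{2281}\right) + 21343 = \left(2376 + \frac{9037}{2281}\right) + 21343 = \frac{5428693}{2281} + 21343 = \frac{54112076}{2281}$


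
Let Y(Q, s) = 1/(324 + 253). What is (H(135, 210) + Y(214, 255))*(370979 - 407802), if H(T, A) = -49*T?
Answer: 140548014842/577 ≈ 2.4358e+8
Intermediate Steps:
Y(Q, s) = 1/577
(H(135, 210) + Y(214, 255))*(370979 - 407802) = (-49*135 + 1/577)*(370979 - 407802) = (-6615 + 1/577)*(-36823) = -3816854/577*(-36823) = 140548014842/577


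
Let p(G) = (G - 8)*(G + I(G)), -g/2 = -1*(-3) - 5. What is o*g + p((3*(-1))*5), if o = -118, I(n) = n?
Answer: 218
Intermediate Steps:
g = 4 (g = -2*(-1*(-3) - 5) = -2*(3 - 5) = -2*(-2) = 4)
p(G) = 2*G*(-8 + G) (p(G) = (G - 8)*(G + G) = (-8 + G)*(2*G) = 2*G*(-8 + G))
o*g + p((3*(-1))*5) = -118*4 + 2*((3*(-1))*5)*(-8 + (3*(-1))*5) = -472 + 2*(-3*5)*(-8 - 3*5) = -472 + 2*(-15)*(-8 - 15) = -472 + 2*(-15)*(-23) = -472 + 690 = 218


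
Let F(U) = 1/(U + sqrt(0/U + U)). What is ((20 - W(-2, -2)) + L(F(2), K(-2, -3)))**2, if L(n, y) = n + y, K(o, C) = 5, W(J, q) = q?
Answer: 1569/2 - 28*sqrt(2) ≈ 744.90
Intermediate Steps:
F(U) = 1/(U + sqrt(U)) (F(U) = 1/(U + sqrt(0 + U)) = 1/(U + sqrt(U)))
((20 - W(-2, -2)) + L(F(2), K(-2, -3)))**2 = ((20 - 1*(-2)) + (1/(2 + sqrt(2)) + 5))**2 = ((20 + 2) + (5 + 1/(2 + sqrt(2))))**2 = (22 + (5 + 1/(2 + sqrt(2))))**2 = (27 + 1/(2 + sqrt(2)))**2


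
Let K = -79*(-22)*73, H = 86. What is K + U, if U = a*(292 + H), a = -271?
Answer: 24436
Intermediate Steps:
K = 126874 (K = 1738*73 = 126874)
U = -102438 (U = -271*(292 + 86) = -271*378 = -102438)
K + U = 126874 - 102438 = 24436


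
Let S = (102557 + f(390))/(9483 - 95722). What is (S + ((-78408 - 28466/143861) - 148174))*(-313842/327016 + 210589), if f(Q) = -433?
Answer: -24198450620203448050131789/507137589199183 ≈ -4.7716e+10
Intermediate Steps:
S = -102124/86239 (S = (102557 - 433)/(9483 - 95722) = 102124/(-86239) = 102124*(-1/86239) = -102124/86239 ≈ -1.1842)
(S + ((-78408 - 28466/143861) - 148174))*(-313842/327016 + 210589) = (-102124/86239 + ((-78408 - 28466/143861) - 148174))*(-313842/327016 + 210589) = (-102124/86239 + ((-78408 - 28466*1/143861) - 148174))*(-313842*1/327016 + 210589) = (-102124/86239 + ((-78408 - 28466/143861) - 148174))*(-156921/163508 + 210589) = (-102124/86239 + (-11279881754/143861 - 148174))*(34432829291/163508) = (-102124/86239 - 32596341568/143861)*(34432829291/163508) = -2811090592143516/12406428779*34432829291/163508 = -24198450620203448050131789/507137589199183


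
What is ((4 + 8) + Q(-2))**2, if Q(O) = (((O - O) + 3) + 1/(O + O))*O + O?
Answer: 81/4 ≈ 20.250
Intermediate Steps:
Q(O) = O + O*(3 + 1/(2*O)) (Q(O) = ((0 + 3) + 1/(2*O))*O + O = (3 + 1/(2*O))*O + O = O*(3 + 1/(2*O)) + O = O + O*(3 + 1/(2*O)))
((4 + 8) + Q(-2))**2 = ((4 + 8) + (1/2 + 4*(-2)))**2 = (12 + (1/2 - 8))**2 = (12 - 15/2)**2 = (9/2)**2 = 81/4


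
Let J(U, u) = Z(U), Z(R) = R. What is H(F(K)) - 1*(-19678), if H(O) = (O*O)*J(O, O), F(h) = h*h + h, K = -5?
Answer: 27678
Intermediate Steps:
F(h) = h + h² (F(h) = h² + h = h + h²)
J(U, u) = U
H(O) = O³ (H(O) = (O*O)*O = O²*O = O³)
H(F(K)) - 1*(-19678) = (-5*(1 - 5))³ - 1*(-19678) = (-5*(-4))³ + 19678 = 20³ + 19678 = 8000 + 19678 = 27678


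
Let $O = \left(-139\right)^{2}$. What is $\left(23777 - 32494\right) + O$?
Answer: $10604$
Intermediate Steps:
$O = 19321$
$\left(23777 - 32494\right) + O = \left(23777 - 32494\right) + 19321 = -8717 + 19321 = 10604$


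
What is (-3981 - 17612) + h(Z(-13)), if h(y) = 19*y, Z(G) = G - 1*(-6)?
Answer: -21726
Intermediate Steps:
Z(G) = 6 + G (Z(G) = G + 6 = 6 + G)
(-3981 - 17612) + h(Z(-13)) = (-3981 - 17612) + 19*(6 - 13) = -21593 + 19*(-7) = -21593 - 133 = -21726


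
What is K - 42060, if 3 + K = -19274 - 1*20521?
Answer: -81858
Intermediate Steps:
K = -39798 (K = -3 + (-19274 - 1*20521) = -3 + (-19274 - 20521) = -3 - 39795 = -39798)
K - 42060 = -39798 - 42060 = -81858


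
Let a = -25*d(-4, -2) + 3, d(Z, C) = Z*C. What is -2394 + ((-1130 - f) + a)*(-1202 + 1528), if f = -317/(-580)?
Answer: -126200511/290 ≈ -4.3517e+5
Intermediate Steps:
d(Z, C) = C*Z
f = 317/580 (f = -317*(-1/580) = 317/580 ≈ 0.54655)
a = -197 (a = -(-50)*(-4) + 3 = -25*8 + 3 = -200 + 3 = -197)
-2394 + ((-1130 - f) + a)*(-1202 + 1528) = -2394 + ((-1130 - 1*317/580) - 197)*(-1202 + 1528) = -2394 + ((-1130 - 317/580) - 197)*326 = -2394 + (-655717/580 - 197)*326 = -2394 - 769977/580*326 = -2394 - 125506251/290 = -126200511/290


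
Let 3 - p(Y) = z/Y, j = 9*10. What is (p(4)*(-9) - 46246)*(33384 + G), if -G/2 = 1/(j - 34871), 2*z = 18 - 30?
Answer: -53744593107569/34781 ≈ -1.5452e+9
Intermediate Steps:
j = 90
z = -6 (z = (18 - 30)/2 = (½)*(-12) = -6)
p(Y) = 3 + 6/Y (p(Y) = 3 - (-6)/Y = 3 + 6/Y)
G = 2/34781 (G = -2/(90 - 34871) = -2/(-34781) = -2*(-1/34781) = 2/34781 ≈ 5.7503e-5)
(p(4)*(-9) - 46246)*(33384 + G) = ((3 + 6/4)*(-9) - 46246)*(33384 + 2/34781) = ((3 + 6*(¼))*(-9) - 46246)*(1161128906/34781) = ((3 + 3/2)*(-9) - 46246)*(1161128906/34781) = ((9/2)*(-9) - 46246)*(1161128906/34781) = (-81/2 - 46246)*(1161128906/34781) = -92573/2*1161128906/34781 = -53744593107569/34781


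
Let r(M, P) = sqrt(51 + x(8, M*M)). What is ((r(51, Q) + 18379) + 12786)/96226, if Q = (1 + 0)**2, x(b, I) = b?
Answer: 31165/96226 + sqrt(59)/96226 ≈ 0.32395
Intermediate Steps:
Q = 1 (Q = 1**2 = 1)
r(M, P) = sqrt(59) (r(M, P) = sqrt(51 + 8) = sqrt(59))
((r(51, Q) + 18379) + 12786)/96226 = ((sqrt(59) + 18379) + 12786)/96226 = ((18379 + sqrt(59)) + 12786)*(1/96226) = (31165 + sqrt(59))*(1/96226) = 31165/96226 + sqrt(59)/96226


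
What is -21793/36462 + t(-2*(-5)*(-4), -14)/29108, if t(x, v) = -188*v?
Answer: -134595665/265333974 ≈ -0.50727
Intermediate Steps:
-21793/36462 + t(-2*(-5)*(-4), -14)/29108 = -21793/36462 - 188*(-14)/29108 = -21793*1/36462 + 2632*(1/29108) = -21793/36462 + 658/7277 = -134595665/265333974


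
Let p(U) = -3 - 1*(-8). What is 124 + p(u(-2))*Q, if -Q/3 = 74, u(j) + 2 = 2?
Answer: -986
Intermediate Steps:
u(j) = 0 (u(j) = -2 + 2 = 0)
p(U) = 5 (p(U) = -3 + 8 = 5)
Q = -222 (Q = -3*74 = -222)
124 + p(u(-2))*Q = 124 + 5*(-222) = 124 - 1110 = -986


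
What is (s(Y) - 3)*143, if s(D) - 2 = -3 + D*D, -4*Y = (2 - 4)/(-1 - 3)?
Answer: -36465/64 ≈ -569.77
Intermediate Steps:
Y = -⅛ (Y = -(2 - 4)/(4*(-1 - 3)) = -(-1)/(2*(-4)) = -(-1)*(-1)/(2*4) = -¼*½ = -⅛ ≈ -0.12500)
s(D) = -1 + D² (s(D) = 2 + (-3 + D*D) = 2 + (-3 + D²) = -1 + D²)
(s(Y) - 3)*143 = ((-1 + (-⅛)²) - 3)*143 = ((-1 + 1/64) - 3)*143 = (-63/64 - 3)*143 = -255/64*143 = -36465/64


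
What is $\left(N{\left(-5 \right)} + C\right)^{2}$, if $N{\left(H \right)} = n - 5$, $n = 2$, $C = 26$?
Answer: $529$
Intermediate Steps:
$N{\left(H \right)} = -3$ ($N{\left(H \right)} = 2 - 5 = -3$)
$\left(N{\left(-5 \right)} + C\right)^{2} = \left(-3 + 26\right)^{2} = 23^{2} = 529$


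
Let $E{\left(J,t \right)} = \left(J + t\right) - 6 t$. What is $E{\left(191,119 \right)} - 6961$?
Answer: $-7365$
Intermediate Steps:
$E{\left(J,t \right)} = J - 5 t$
$E{\left(191,119 \right)} - 6961 = \left(191 - 595\right) - 6961 = -404 - 6961 = -7365$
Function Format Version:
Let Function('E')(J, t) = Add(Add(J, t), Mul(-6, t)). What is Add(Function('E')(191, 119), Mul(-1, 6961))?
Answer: -7365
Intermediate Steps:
Function('E')(J, t) = Add(J, Mul(-5, t))
Add(Function('E')(191, 119), Mul(-1, 6961)) = Add(Add(191, Mul(-5, 119)), Mul(-1, 6961)) = Add(Add(191, -595), -6961) = Add(-404, -6961) = -7365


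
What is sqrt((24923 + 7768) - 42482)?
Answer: I*sqrt(9791) ≈ 98.949*I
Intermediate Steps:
sqrt((24923 + 7768) - 42482) = sqrt(32691 - 42482) = sqrt(-9791) = I*sqrt(9791)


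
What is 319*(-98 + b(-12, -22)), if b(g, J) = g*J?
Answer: 52954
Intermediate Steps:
b(g, J) = J*g
319*(-98 + b(-12, -22)) = 319*(-98 - 22*(-12)) = 319*(-98 + 264) = 319*166 = 52954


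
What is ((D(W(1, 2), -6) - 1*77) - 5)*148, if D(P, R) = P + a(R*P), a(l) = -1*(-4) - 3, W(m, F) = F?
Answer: -11692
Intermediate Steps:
a(l) = 1 (a(l) = 4 - 3 = 1)
D(P, R) = 1 + P (D(P, R) = P + 1 = 1 + P)
((D(W(1, 2), -6) - 1*77) - 5)*148 = (((1 + 2) - 1*77) - 5)*148 = ((3 - 77) - 5)*148 = (-74 - 5)*148 = -79*148 = -11692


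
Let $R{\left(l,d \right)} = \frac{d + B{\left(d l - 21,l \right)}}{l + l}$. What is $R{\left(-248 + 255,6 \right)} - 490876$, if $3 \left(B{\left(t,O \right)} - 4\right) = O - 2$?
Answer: $- \frac{2945251}{6} \approx -4.9088 \cdot 10^{5}$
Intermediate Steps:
$B{\left(t,O \right)} = \frac{10}{3} + \frac{O}{3}$ ($B{\left(t,O \right)} = 4 + \frac{O - 2}{3} = 4 + \frac{-2 + O}{3} = 4 + \left(- \frac{2}{3} + \frac{O}{3}\right) = \frac{10}{3} + \frac{O}{3}$)
$R{\left(l,d \right)} = \frac{\frac{10}{3} + d + \frac{l}{3}}{2 l}$ ($R{\left(l,d \right)} = \frac{d + \left(\frac{10}{3} + \frac{l}{3}\right)}{l + l} = \frac{\frac{10}{3} + d + \frac{l}{3}}{2 l}$)
$R{\left(-248 + 255,6 \right)} - 490876 = \frac{10 + \left(-248 + 255\right) + 3 \cdot 6}{6 \left(-248 + 255\right)} - 490876 = \frac{10 + 7 + 18}{6 \cdot 7} - 490876 = \frac{1}{6} \cdot \frac{1}{7} \cdot 35 - 490876 = \frac{5}{6} - 490876 = - \frac{2945251}{6}$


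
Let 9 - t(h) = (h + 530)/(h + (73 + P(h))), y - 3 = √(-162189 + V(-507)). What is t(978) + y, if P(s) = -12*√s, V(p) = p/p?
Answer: 9980320/963769 - 18096*√978/963769 + 2*I*√40547 ≈ 9.7683 + 402.73*I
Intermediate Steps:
V(p) = 1
y = 3 + 2*I*√40547 (y = 3 + √(-162189 + 1) = 3 + √(-162188) = 3 + 2*I*√40547 ≈ 3.0 + 402.73*I)
t(h) = 9 - (530 + h)/(73 + h - 12*√h) (t(h) = 9 - (h + 530)/(h + (73 - 12*√h)) = 9 - (530 + h)/(73 + h - 12*√h))
t(978) + y = (127 - 108*√978 + 8*978)/(73 + 978 - 12*√978) + (3 + 2*I*√40547) = (127 - 108*√978 + 7824)/(1051 - 12*√978) + (3 + 2*I*√40547) = (7951 - 108*√978)/(1051 - 12*√978) + (3 + 2*I*√40547) = 3 + (7951 - 108*√978)/(1051 - 12*√978) + 2*I*√40547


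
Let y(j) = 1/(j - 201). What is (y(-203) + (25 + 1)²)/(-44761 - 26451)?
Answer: -273103/28769648 ≈ -0.0094927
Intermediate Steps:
y(j) = 1/(-201 + j)
(y(-203) + (25 + 1)²)/(-44761 - 26451) = (1/(-201 - 203) + (25 + 1)²)/(-44761 - 26451) = (1/(-404) + 26²)/(-71212) = (-1/404 + 676)*(-1/71212) = (273103/404)*(-1/71212) = -273103/28769648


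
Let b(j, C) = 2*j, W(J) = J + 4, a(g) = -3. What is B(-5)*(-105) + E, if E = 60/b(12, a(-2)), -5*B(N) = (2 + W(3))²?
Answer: 3407/2 ≈ 1703.5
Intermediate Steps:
W(J) = 4 + J
B(N) = -81/5 (B(N) = -(2 + (4 + 3))²/5 = -(2 + 7)²/5 = -⅕*9² = -⅕*81 = -81/5)
E = 5/2 (E = 60/((2*12)) = 60/24 = 60*(1/24) = 5/2 ≈ 2.5000)
B(-5)*(-105) + E = -81/5*(-105) + 5/2 = 1701 + 5/2 = 3407/2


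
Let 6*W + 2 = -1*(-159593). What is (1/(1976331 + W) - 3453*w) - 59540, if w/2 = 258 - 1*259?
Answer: -210844382604/4005859 ≈ -52634.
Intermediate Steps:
W = 53197/2 (W = -⅓ + (-1*(-159593))/6 = -⅓ + (⅙)*159593 = -⅓ + 159593/6 = 53197/2 ≈ 26599.)
w = -2 (w = 2*(258 - 1*259) = 2*(258 - 259) = 2*(-1) = -2)
(1/(1976331 + W) - 3453*w) - 59540 = (1/(1976331 + 53197/2) - 3453*(-2)) - 59540 = (1/(4005859/2) + 6906) - 59540 = (2/4005859 + 6906) - 59540 = 27664462256/4005859 - 59540 = -210844382604/4005859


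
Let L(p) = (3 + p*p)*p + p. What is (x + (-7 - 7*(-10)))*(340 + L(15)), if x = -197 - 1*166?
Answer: -1132500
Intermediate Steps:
L(p) = p + p*(3 + p**2) (L(p) = (3 + p**2)*p + p = p*(3 + p**2) + p = p + p*(3 + p**2))
x = -363 (x = -197 - 166 = -363)
(x + (-7 - 7*(-10)))*(340 + L(15)) = (-363 + (-7 - 7*(-10)))*(340 + 15*(4 + 15**2)) = (-363 + (-7 + 70))*(340 + 15*(4 + 225)) = (-363 + 63)*(340 + 15*229) = -300*(340 + 3435) = -300*3775 = -1132500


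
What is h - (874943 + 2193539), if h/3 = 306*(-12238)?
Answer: -14302966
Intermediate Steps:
h = -11234484 (h = 3*(306*(-12238)) = 3*(-3744828) = -11234484)
h - (874943 + 2193539) = -11234484 - (874943 + 2193539) = -11234484 - 1*3068482 = -11234484 - 3068482 = -14302966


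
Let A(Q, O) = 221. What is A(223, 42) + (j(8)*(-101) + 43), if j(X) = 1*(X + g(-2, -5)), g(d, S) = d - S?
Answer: -847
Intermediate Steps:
j(X) = 3 + X (j(X) = 1*(X + (-2 - 1*(-5))) = 1*(X + (-2 + 5)) = 1*(X + 3) = 1*(3 + X) = 3 + X)
A(223, 42) + (j(8)*(-101) + 43) = 221 + ((3 + 8)*(-101) + 43) = 221 + (11*(-101) + 43) = 221 + (-1111 + 43) = 221 - 1068 = -847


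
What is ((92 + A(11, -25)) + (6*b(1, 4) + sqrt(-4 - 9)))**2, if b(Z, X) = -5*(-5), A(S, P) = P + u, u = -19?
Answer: (198 + I*sqrt(13))**2 ≈ 39191.0 + 1427.8*I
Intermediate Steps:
A(S, P) = -19 + P (A(S, P) = P - 19 = -19 + P)
b(Z, X) = 25
((92 + A(11, -25)) + (6*b(1, 4) + sqrt(-4 - 9)))**2 = ((92 + (-19 - 25)) + (6*25 + sqrt(-4 - 9)))**2 = ((92 - 44) + (150 + sqrt(-13)))**2 = (48 + (150 + I*sqrt(13)))**2 = (198 + I*sqrt(13))**2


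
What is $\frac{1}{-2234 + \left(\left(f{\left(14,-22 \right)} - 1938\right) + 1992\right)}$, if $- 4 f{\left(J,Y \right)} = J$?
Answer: $- \frac{2}{4367} \approx -0.00045798$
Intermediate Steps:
$f{\left(J,Y \right)} = - \frac{J}{4}$
$\frac{1}{-2234 + \left(\left(f{\left(14,-22 \right)} - 1938\right) + 1992\right)} = \frac{1}{-2234 + \left(\left(\left(- \frac{1}{4}\right) 14 - 1938\right) + 1992\right)} = \frac{1}{-2234 + \left(\left(- \frac{7}{2} - 1938\right) + 1992\right)} = \frac{1}{-2234 + \left(- \frac{3883}{2} + 1992\right)} = \frac{1}{-2234 + \frac{101}{2}} = \frac{1}{- \frac{4367}{2}} = - \frac{2}{4367}$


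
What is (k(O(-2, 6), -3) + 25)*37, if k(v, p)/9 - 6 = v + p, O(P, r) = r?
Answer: 3922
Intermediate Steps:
k(v, p) = 54 + 9*p + 9*v (k(v, p) = 54 + 9*(v + p) = 54 + 9*(p + v) = 54 + (9*p + 9*v) = 54 + 9*p + 9*v)
(k(O(-2, 6), -3) + 25)*37 = ((54 + 9*(-3) + 9*6) + 25)*37 = ((54 - 27 + 54) + 25)*37 = (81 + 25)*37 = 106*37 = 3922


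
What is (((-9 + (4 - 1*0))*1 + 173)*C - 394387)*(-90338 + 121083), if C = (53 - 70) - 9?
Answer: -12259722475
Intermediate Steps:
C = -26 (C = -17 - 9 = -26)
(((-9 + (4 - 1*0))*1 + 173)*C - 394387)*(-90338 + 121083) = (((-9 + (4 - 1*0))*1 + 173)*(-26) - 394387)*(-90338 + 121083) = (((-9 + (4 + 0))*1 + 173)*(-26) - 394387)*30745 = (((-9 + 4)*1 + 173)*(-26) - 394387)*30745 = ((-5*1 + 173)*(-26) - 394387)*30745 = ((-5 + 173)*(-26) - 394387)*30745 = (168*(-26) - 394387)*30745 = (-4368 - 394387)*30745 = -398755*30745 = -12259722475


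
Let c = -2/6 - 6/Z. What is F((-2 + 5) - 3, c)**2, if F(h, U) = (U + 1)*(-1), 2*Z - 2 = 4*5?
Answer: 16/1089 ≈ 0.014692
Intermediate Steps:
Z = 11 (Z = 1 + (4*5)/2 = 1 + (1/2)*20 = 1 + 10 = 11)
c = -29/33 (c = -2/6 - 6/11 = -2*1/6 - 6*1/11 = -1/3 - 6/11 = -29/33 ≈ -0.87879)
F(h, U) = -1 - U (F(h, U) = (1 + U)*(-1) = -1 - U)
F((-2 + 5) - 3, c)**2 = (-1 - 1*(-29/33))**2 = (-1 + 29/33)**2 = (-4/33)**2 = 16/1089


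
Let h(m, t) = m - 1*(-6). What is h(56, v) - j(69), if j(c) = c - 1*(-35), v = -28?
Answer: -42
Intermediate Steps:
j(c) = 35 + c (j(c) = c + 35 = 35 + c)
h(m, t) = 6 + m (h(m, t) = m + 6 = 6 + m)
h(56, v) - j(69) = (6 + 56) - (35 + 69) = 62 - 1*104 = 62 - 104 = -42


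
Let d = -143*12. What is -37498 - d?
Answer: -35782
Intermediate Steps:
d = -1716
-37498 - d = -37498 - 1*(-1716) = -37498 + 1716 = -35782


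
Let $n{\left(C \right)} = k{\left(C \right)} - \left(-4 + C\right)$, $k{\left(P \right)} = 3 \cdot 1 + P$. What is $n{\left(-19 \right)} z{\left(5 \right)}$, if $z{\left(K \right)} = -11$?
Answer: $-77$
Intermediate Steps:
$k{\left(P \right)} = 3 + P$
$n{\left(C \right)} = 7$ ($n{\left(C \right)} = \left(3 + C\right) - \left(-4 + C\right) = 7$)
$n{\left(-19 \right)} z{\left(5 \right)} = 7 \left(-11\right) = -77$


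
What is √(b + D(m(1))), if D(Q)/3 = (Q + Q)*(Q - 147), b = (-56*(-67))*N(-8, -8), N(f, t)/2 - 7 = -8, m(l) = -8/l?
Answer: 8*I ≈ 8.0*I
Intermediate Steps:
N(f, t) = -2 (N(f, t) = 14 + 2*(-8) = 14 - 16 = -2)
b = -7504 (b = -56*(-67)*(-2) = 3752*(-2) = -7504)
D(Q) = 6*Q*(-147 + Q) (D(Q) = 3*((Q + Q)*(Q - 147)) = 3*((2*Q)*(-147 + Q)) = 3*(2*Q*(-147 + Q)) = 6*Q*(-147 + Q))
√(b + D(m(1))) = √(-7504 + 6*(-8/1)*(-147 - 8/1)) = √(-7504 + 6*(-8*1)*(-147 - 8*1)) = √(-7504 + 6*(-8)*(-147 - 8)) = √(-7504 + 6*(-8)*(-155)) = √(-7504 + 7440) = √(-64) = 8*I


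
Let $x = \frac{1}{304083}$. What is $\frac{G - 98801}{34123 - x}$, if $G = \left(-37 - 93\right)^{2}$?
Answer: $- \frac{24904701783}{10376224208} \approx -2.4002$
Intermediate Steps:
$x = \frac{1}{304083} \approx 3.2886 \cdot 10^{-6}$
$G = 16900$ ($G = \left(-130\right)^{2} = 16900$)
$\frac{G - 98801}{34123 - x} = \frac{16900 - 98801}{34123 - \frac{1}{304083}} = - \frac{81901}{34123 - \frac{1}{304083}} = - \frac{81901}{\frac{10376224208}{304083}} = \left(-81901\right) \frac{304083}{10376224208} = - \frac{24904701783}{10376224208}$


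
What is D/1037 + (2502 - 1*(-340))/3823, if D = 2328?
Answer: 11847098/3964451 ≈ 2.9883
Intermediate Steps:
D/1037 + (2502 - 1*(-340))/3823 = 2328/1037 + (2502 - 1*(-340))/3823 = 2328*(1/1037) + (2502 + 340)*(1/3823) = 2328/1037 + 2842*(1/3823) = 2328/1037 + 2842/3823 = 11847098/3964451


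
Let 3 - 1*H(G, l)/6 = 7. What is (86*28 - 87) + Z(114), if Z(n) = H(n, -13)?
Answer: 2297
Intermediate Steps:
H(G, l) = -24 (H(G, l) = 18 - 6*7 = 18 - 42 = -24)
Z(n) = -24
(86*28 - 87) + Z(114) = (86*28 - 87) - 24 = (2408 - 87) - 24 = 2321 - 24 = 2297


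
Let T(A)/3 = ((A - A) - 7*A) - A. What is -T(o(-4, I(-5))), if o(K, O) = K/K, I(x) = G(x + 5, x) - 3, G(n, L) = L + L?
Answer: 24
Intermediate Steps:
G(n, L) = 2*L
I(x) = -3 + 2*x (I(x) = 2*x - 3 = -3 + 2*x)
o(K, O) = 1
T(A) = -24*A (T(A) = 3*(((A - A) - 7*A) - A) = 3*((0 - 7*A) - A) = 3*(-7*A - A) = 3*(-8*A) = -24*A)
-T(o(-4, I(-5))) = -(-24) = -1*(-24) = 24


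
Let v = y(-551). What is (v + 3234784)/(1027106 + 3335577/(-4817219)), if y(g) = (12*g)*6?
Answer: 15391554233528/4947791202637 ≈ 3.1108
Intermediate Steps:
y(g) = 72*g
v = -39672 (v = 72*(-551) = -39672)
(v + 3234784)/(1027106 + 3335577/(-4817219)) = (-39672 + 3234784)/(1027106 + 3335577/(-4817219)) = 3195112/(1027106 + 3335577*(-1/4817219)) = 3195112/(1027106 - 3335577/4817219) = 3195112/(4947791202637/4817219) = 3195112*(4817219/4947791202637) = 15391554233528/4947791202637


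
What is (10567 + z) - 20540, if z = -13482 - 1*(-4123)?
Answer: -19332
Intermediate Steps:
z = -9359 (z = -13482 + 4123 = -9359)
(10567 + z) - 20540 = (10567 - 9359) - 20540 = 1208 - 20540 = -19332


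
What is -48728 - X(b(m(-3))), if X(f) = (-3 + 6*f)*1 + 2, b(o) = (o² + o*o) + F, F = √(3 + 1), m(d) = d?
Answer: -48847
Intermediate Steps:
F = 2 (F = √4 = 2)
b(o) = 2 + 2*o² (b(o) = (o² + o*o) + 2 = (o² + o²) + 2 = 2*o² + 2 = 2 + 2*o²)
X(f) = -1 + 6*f (X(f) = (-3 + 6*f) + 2 = -1 + 6*f)
-48728 - X(b(m(-3))) = -48728 - (-1 + 6*(2 + 2*(-3)²)) = -48728 - (-1 + 6*(2 + 2*9)) = -48728 - (-1 + 6*(2 + 18)) = -48728 - (-1 + 6*20) = -48728 - (-1 + 120) = -48728 - 1*119 = -48728 - 119 = -48847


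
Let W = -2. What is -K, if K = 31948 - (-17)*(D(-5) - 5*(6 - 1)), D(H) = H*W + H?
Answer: -31608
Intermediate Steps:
D(H) = -H (D(H) = H*(-2) + H = -2*H + H = -H)
K = 31608 (K = 31948 - (-17)*(-1*(-5) - 5*(6 - 1)) = 31948 - (-17)*(5 - 5*5) = 31948 - (-17)*(5 - 25) = 31948 - (-17)*(-20) = 31948 - 1*340 = 31948 - 340 = 31608)
-K = -1*31608 = -31608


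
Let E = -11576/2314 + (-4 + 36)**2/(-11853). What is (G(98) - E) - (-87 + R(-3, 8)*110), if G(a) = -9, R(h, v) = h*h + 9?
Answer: -26014087810/13713921 ≈ -1896.9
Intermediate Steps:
R(h, v) = 9 + h**2 (R(h, v) = h**2 + 9 = 9 + h**2)
E = -69789932/13713921 (E = -11576*1/2314 + 32**2*(-1/11853) = -5788/1157 + 1024*(-1/11853) = -5788/1157 - 1024/11853 = -69789932/13713921 ≈ -5.0890)
(G(98) - E) - (-87 + R(-3, 8)*110) = (-9 - 1*(-69789932/13713921)) - (-87 + (9 + (-3)**2)*110) = (-9 + 69789932/13713921) - (-87 + (9 + 9)*110) = -53635357/13713921 - (-87 + 18*110) = -53635357/13713921 - (-87 + 1980) = -53635357/13713921 - 1*1893 = -53635357/13713921 - 1893 = -26014087810/13713921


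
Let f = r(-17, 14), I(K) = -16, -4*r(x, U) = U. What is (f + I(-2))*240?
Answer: -4680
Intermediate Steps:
r(x, U) = -U/4
f = -7/2 (f = -¼*14 = -7/2 ≈ -3.5000)
(f + I(-2))*240 = (-7/2 - 16)*240 = -39/2*240 = -4680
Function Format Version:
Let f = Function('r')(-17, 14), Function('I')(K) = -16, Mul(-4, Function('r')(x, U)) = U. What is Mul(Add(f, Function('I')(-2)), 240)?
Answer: -4680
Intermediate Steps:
Function('r')(x, U) = Mul(Rational(-1, 4), U)
f = Rational(-7, 2) (f = Mul(Rational(-1, 4), 14) = Rational(-7, 2) ≈ -3.5000)
Mul(Add(f, Function('I')(-2)), 240) = Mul(Add(Rational(-7, 2), -16), 240) = Mul(Rational(-39, 2), 240) = -4680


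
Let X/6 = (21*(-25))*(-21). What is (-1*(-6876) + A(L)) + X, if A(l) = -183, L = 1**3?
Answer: 72843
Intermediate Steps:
L = 1
X = 66150 (X = 6*((21*(-25))*(-21)) = 6*(-525*(-21)) = 6*11025 = 66150)
(-1*(-6876) + A(L)) + X = (-1*(-6876) - 183) + 66150 = (6876 - 183) + 66150 = 6693 + 66150 = 72843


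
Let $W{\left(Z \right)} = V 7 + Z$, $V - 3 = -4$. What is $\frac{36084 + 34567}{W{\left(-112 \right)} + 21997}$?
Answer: $\frac{70651}{21878} \approx 3.2293$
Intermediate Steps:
$V = -1$ ($V = 3 - 4 = -1$)
$W{\left(Z \right)} = -7 + Z$ ($W{\left(Z \right)} = \left(-1\right) 7 + Z = -7 + Z$)
$\frac{36084 + 34567}{W{\left(-112 \right)} + 21997} = \frac{36084 + 34567}{\left(-7 - 112\right) + 21997} = \frac{70651}{-119 + 21997} = \frac{70651}{21878}$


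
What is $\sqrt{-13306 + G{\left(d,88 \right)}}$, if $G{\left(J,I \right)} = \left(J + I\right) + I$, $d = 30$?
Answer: $10 i \sqrt{131} \approx 114.46 i$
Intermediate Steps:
$G{\left(J,I \right)} = J + 2 I$ ($G{\left(J,I \right)} = \left(I + J\right) + I = J + 2 I$)
$\sqrt{-13306 + G{\left(d,88 \right)}} = \sqrt{-13306 + \left(30 + 2 \cdot 88\right)} = \sqrt{-13306 + \left(30 + 176\right)} = \sqrt{-13306 + 206} = \sqrt{-13100} = 10 i \sqrt{131}$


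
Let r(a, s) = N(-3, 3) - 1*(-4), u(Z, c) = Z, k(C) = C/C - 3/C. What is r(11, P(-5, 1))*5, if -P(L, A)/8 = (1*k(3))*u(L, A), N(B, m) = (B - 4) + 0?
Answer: -15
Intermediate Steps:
k(C) = 1 - 3/C
N(B, m) = -4 + B (N(B, m) = (-4 + B) + 0 = -4 + B)
P(L, A) = 0 (P(L, A) = -8*1*((-3 + 3)/3)*L = -8*1*((1/3)*0)*L = -8*1*0*L = -0*L = -8*0 = 0)
r(a, s) = -3 (r(a, s) = (-4 - 3) - 1*(-4) = -7 + 4 = -3)
r(11, P(-5, 1))*5 = -3*5 = -15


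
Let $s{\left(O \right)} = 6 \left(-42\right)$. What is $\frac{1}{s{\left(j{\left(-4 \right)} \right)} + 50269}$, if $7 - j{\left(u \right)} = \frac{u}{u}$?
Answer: $\frac{1}{50017} \approx 1.9993 \cdot 10^{-5}$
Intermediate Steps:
$j{\left(u \right)} = 6$ ($j{\left(u \right)} = 7 - \frac{u}{u} = 7 - 1 = 6$)
$s{\left(O \right)} = -252$
$\frac{1}{s{\left(j{\left(-4 \right)} \right)} + 50269} = \frac{1}{-252 + 50269} = \frac{1}{50017}$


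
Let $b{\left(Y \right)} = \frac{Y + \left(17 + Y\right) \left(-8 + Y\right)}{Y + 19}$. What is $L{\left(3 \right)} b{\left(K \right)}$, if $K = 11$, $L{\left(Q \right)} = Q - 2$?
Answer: $\frac{19}{6} \approx 3.1667$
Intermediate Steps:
$L{\left(Q \right)} = -2 + Q$
$b{\left(Y \right)} = \frac{Y + \left(-8 + Y\right) \left(17 + Y\right)}{19 + Y}$
$L{\left(3 \right)} b{\left(K \right)} = \left(-2 + 3\right) \frac{-136 + 11^{2} + 10 \cdot 11}{19 + 11} = 1 \frac{-136 + 121 + 110}{30} = 1 \cdot \frac{1}{30} \cdot 95 = 1 \cdot \frac{19}{6} = \frac{19}{6}$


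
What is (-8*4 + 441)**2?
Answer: 167281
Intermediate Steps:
(-8*4 + 441)**2 = (-32 + 441)**2 = 409**2 = 167281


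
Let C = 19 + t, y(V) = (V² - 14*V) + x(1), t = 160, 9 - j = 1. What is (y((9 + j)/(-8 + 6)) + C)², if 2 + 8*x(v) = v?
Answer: 8767521/64 ≈ 1.3699e+5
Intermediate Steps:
j = 8 (j = 9 - 1*1 = 9 - 1 = 8)
x(v) = -¼ + v/8
y(V) = -⅛ + V² - 14*V (y(V) = (V² - 14*V) + (-¼ + (⅛)*1) = (V² - 14*V) + (-¼ + ⅛) = (V² - 14*V) - ⅛ = -⅛ + V² - 14*V)
C = 179 (C = 19 + 160 = 179)
(y((9 + j)/(-8 + 6)) + C)² = ((-⅛ + ((9 + 8)/(-8 + 6))² - 14*(9 + 8)/(-8 + 6)) + 179)² = ((-⅛ + (17/(-2))² - 238/(-2)) + 179)² = ((-⅛ + (17*(-½))² - 238*(-1)/2) + 179)² = ((-⅛ + (-17/2)² - 14*(-17/2)) + 179)² = ((-⅛ + 289/4 + 119) + 179)² = (1529/8 + 179)² = (2961/8)² = 8767521/64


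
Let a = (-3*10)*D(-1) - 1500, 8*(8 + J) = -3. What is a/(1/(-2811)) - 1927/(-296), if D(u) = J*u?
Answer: 1457139997/296 ≈ 4.9228e+6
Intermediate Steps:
J = -67/8 (J = -8 + (1/8)*(-3) = -8 - 3/8 = -67/8 ≈ -8.3750)
D(u) = -67*u/8
a = -7005/4 (a = (-3*10)*(-67/8*(-1)) - 1500 = -30*67/8 - 1500 = -1005/4 - 1500 = -7005/4 ≈ -1751.3)
a/(1/(-2811)) - 1927/(-296) = -7005/(4*(1/(-2811))) - 1927/(-296) = -7005/(4*(-1/2811)) - 1927*(-1/296) = -7005/4*(-2811) + 1927/296 = 19691055/4 + 1927/296 = 1457139997/296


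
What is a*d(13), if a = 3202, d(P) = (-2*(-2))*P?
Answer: 166504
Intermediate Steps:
d(P) = 4*P
a*d(13) = 3202*(4*13) = 3202*52 = 166504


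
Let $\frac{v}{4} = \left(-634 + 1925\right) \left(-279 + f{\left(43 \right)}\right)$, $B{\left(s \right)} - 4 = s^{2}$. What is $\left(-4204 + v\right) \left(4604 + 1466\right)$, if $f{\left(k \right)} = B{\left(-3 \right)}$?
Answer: $-8363415960$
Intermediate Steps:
$B{\left(s \right)} = 4 + s^{2}$
$f{\left(k \right)} = 13$ ($f{\left(k \right)} = 4 + \left(-3\right)^{2} = 4 + 9 = 13$)
$v = -1373624$ ($v = 4 \left(-634 + 1925\right) \left(-279 + 13\right) = 4 \cdot 1291 \left(-266\right) = 4 \left(-343406\right) = -1373624$)
$\left(-4204 + v\right) \left(4604 + 1466\right) = \left(-4204 - 1373624\right) \left(4604 + 1466\right) = \left(-1377828\right) 6070 = -8363415960$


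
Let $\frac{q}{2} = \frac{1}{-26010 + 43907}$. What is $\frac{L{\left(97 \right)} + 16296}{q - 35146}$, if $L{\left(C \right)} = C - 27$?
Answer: $- \frac{20921593}{44929140} \approx -0.46566$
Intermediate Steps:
$L{\left(C \right)} = -27 + C$ ($L{\left(C \right)} = C - 27 = -27 + C$)
$q = \frac{2}{17897}$ ($q = \frac{2}{-26010 + 43907} = \frac{2}{17897} \approx 0.00011175$)
$\frac{L{\left(97 \right)} + 16296}{q - 35146} = \frac{\left(-27 + 97\right) + 16296}{\frac{2}{17897} - 35146} = \frac{70 + 16296}{- \frac{629007960}{17897}} = 16366 \left(- \frac{17897}{629007960}\right) = - \frac{20921593}{44929140}$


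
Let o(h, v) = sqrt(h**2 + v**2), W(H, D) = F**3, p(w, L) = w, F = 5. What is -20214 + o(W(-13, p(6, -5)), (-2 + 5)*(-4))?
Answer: -20214 + sqrt(15769) ≈ -20088.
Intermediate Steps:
W(H, D) = 125 (W(H, D) = 5**3 = 125)
-20214 + o(W(-13, p(6, -5)), (-2 + 5)*(-4)) = -20214 + sqrt(125**2 + ((-2 + 5)*(-4))**2) = -20214 + sqrt(15625 + (3*(-4))**2) = -20214 + sqrt(15625 + (-12)**2) = -20214 + sqrt(15625 + 144) = -20214 + sqrt(15769)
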